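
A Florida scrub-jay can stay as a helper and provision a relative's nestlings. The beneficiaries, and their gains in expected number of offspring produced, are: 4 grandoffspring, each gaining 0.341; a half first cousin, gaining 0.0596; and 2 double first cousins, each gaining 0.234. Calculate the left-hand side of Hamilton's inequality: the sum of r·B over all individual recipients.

0.461725

r to a grandoffspring = 0.25 (two parent–offspring links: r = (1/2)^2 = 1/4).
r to a half first cousin = 1/16 (half first cousins share one grandparent — one path of length 4: r = (1/2)^4 = 1/16).
r to a double first cousin = 1/4 (double first cousins share both grandparent pairs — four paths of length 4: r = 4·(1/2)^4 = 1/4).
Summing one r·B term per recipient: 4·0.25·0.341 + 1·0.0625·0.0596 + 2·0.25·0.234 = 0.461725.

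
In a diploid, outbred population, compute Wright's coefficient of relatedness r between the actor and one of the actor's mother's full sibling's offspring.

Each parent–offspring link contributes a factor of 1/2, and independent paths through distinct common ancestors add.
First cousins share one grandparent pair — two paths of length 4: r = 2·(1/2)^4 = 1/8.

0.125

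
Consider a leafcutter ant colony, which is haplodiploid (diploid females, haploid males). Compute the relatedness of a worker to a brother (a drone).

0.25

Her haploid brother carries none of their father's genes and a random half of their mother's genome; that half matches the maternal half of her own genome with probability 1/2: r = 1/2 · 1/2 = 1/4.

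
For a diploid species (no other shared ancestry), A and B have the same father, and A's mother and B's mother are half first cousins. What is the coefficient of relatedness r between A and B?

Wright's path rule: contributions from independent ancestry routes add.
A and B are related in two ways: half-sibs through their shared father (r = 1/4) and half second cousins through their mothers (r = 1/64).
r = 1/4 + 1/64 = 0.265625.

0.265625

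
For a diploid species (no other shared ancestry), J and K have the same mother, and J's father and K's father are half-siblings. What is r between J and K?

Relatedness sums over independent paths through distinct common ancestors.
J and K are related in two ways: half-sibs through their shared mother (r = 1/4) and half first cousins through their fathers (r = 1/16).
r = 1/4 + 1/16 = 0.3125.

0.3125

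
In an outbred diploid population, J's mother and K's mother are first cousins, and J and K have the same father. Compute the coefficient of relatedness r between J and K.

With two independent routes of shared ancestry, r is the sum of the two contributions.
J and K are related in two ways: second cousins through their mothers (r = 1/32) and half-sibs through their shared father (r = 1/4).
r = 1/32 + 1/4 = 9/32 = 0.28125.

0.28125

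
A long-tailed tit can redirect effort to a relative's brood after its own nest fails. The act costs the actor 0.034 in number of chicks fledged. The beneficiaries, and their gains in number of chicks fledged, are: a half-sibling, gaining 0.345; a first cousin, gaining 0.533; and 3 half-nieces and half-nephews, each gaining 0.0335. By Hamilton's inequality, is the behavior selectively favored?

Yes

Hamilton's rule: the trait is favored when the sum of r·B over every recipient exceeds the actor's cost C.
r to a half-sibling = 1/4 (half-sibs share one parent — one path of length 2: r = (1/2)^2 = 1/4).
r to a first cousin = 0.125 (first cousins share one grandparent pair — two paths of length 4: r = 2·(1/2)^4 = 1/8).
r to a half-niece or half-nephew = 0.125 (half-aunt/uncle↔niece/nephew: one path of length 3: r = (1/2)^3 = 1/8).
Summing one r·B term per recipient: 1·0.25·0.345 + 1·0.125·0.533 + 3·0.125·0.0335 = 0.1654375.
0.1654375 > 0.034: the indirect benefit exceeds the cost.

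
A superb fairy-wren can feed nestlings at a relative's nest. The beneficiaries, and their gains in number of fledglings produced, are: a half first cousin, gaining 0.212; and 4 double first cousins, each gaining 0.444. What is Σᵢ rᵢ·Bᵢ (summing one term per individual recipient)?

r to a half first cousin = 1/16 (half first cousins share one grandparent — one path of length 4: r = (1/2)^4 = 1/16).
r to a double first cousin = 0.25 (double first cousins share both grandparent pairs — four paths of length 4: r = 4·(1/2)^4 = 1/4).
Summing one r·B term per recipient: 1·0.0625·0.212 + 4·0.25·0.444 = 0.45725.

0.45725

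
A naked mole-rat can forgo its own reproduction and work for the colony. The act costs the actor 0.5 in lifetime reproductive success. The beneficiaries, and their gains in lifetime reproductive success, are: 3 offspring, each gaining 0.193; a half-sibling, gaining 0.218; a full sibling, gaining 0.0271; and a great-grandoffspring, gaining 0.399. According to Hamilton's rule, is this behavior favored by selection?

No

Hamilton's rule: the trait is favored when the sum of r·B over every recipient exceeds the actor's cost C.
r to an offspring = 0.5 (one parent–offspring link: r = (1/2)^1 = 1/2).
r to a half-sibling = 1/4 (half-sibs share one parent — one path of length 2: r = (1/2)^2 = 1/4).
r to a full sibling = 1/2 (full sibs share both parents — two paths of length 2: r = 2·(1/2)^2 = 1/2).
r to a great-grandoffspring = 0.125 (three parent–offspring links: r = (1/2)^3 = 1/8).
Summing one r·B term per recipient: 3·0.5·0.193 + 1·0.25·0.218 + 1·0.5·0.0271 + 1·0.125·0.399 = 0.407425.
0.407425 < 0.5: the indirect benefit is less than the cost.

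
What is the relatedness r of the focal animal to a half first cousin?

0.0625

Half first cousins share one grandparent — one path of length 4: r = (1/2)^4 = 1/16.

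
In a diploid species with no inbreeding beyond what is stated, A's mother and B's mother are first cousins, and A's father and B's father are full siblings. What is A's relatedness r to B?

Independent pedigree routes through distinct common ancestors add.
A and B are related in two ways: second cousins through their mothers (r = 1/32) and first cousins through their fathers (r = 1/8).
r = 1/32 + 1/8 = 5/32 = 0.15625.

0.15625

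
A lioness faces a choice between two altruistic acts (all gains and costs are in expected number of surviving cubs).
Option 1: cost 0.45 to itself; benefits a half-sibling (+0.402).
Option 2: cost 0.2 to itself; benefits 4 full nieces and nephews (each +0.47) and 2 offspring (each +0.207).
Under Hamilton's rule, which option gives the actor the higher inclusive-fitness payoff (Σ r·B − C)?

Option 1: r to a half-sibling = 0.25.
Option 1: Σ r·B − C = (1·0.25·0.402) − 0.45 = -0.3495.
Option 2: r to a full niece or nephew = 0.25.
Option 2: r to an offspring = 0.5.
Option 2: Σ r·B − C = (4·0.25·0.47 + 2·0.5·0.207) − 0.2 = 0.477.
Option 2 has the higher net inclusive-fitness payoff.

Option 2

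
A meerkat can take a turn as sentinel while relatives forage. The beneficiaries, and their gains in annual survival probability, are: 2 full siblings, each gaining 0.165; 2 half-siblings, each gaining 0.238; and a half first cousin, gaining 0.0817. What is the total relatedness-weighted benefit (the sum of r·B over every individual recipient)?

0.28910625

r to a full sibling = 1/2 (full sibs share both parents — two paths of length 2: r = 2·(1/2)^2 = 1/2).
r to a half-sibling = 0.25 (half-sibs share one parent — one path of length 2: r = (1/2)^2 = 1/4).
r to a half first cousin = 0.0625 (half first cousins share one grandparent — one path of length 4: r = (1/2)^4 = 1/16).
Summing one r·B term per recipient: 2·0.5·0.165 + 2·0.25·0.238 + 1·0.0625·0.0817 = 0.28910625.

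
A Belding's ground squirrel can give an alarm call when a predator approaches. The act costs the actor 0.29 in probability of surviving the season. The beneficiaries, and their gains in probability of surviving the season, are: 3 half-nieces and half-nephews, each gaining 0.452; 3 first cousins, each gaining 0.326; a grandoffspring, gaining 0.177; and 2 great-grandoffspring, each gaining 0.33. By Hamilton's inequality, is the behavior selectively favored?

Yes

Hamilton's rule: the trait is favored when the sum of r·B over every recipient exceeds the actor's cost C.
r to a half-niece or half-nephew = 1/8 (half-aunt/uncle↔niece/nephew: one path of length 3: r = (1/2)^3 = 1/8).
r to a first cousin = 1/8 (first cousins share one grandparent pair — two paths of length 4: r = 2·(1/2)^4 = 1/8).
r to a grandoffspring = 1/4 (two parent–offspring links: r = (1/2)^2 = 1/4).
r to a great-grandoffspring = 1/8 (three parent–offspring links: r = (1/2)^3 = 1/8).
Summing one r·B term per recipient: 3·0.125·0.452 + 3·0.125·0.326 + 1·0.25·0.177 + 2·0.125·0.33 = 0.4185.
0.4185 > 0.29: the indirect benefit exceeds the cost.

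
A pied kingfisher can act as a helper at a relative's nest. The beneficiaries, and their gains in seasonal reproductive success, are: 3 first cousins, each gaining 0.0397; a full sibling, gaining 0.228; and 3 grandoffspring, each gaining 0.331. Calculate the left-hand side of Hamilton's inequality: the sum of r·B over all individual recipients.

0.3771375

r to a first cousin = 1/8 (first cousins share one grandparent pair — two paths of length 4: r = 2·(1/2)^4 = 1/8).
r to a full sibling = 0.5 (full sibs share both parents — two paths of length 2: r = 2·(1/2)^2 = 1/2).
r to a grandoffspring = 0.25 (two parent–offspring links: r = (1/2)^2 = 1/4).
Summing one r·B term per recipient: 3·0.125·0.0397 + 1·0.5·0.228 + 3·0.25·0.331 = 0.3771375.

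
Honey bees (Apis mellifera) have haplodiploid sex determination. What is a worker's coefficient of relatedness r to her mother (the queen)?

One meiotic link between diploid queen and diploid daughter: r = 1/2.

0.5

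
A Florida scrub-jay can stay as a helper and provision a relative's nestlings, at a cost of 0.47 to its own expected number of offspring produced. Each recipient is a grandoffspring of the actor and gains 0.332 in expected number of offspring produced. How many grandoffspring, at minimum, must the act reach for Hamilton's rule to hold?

6

r to a grandoffspring = 1/4 (two parent–offspring links: r = (1/2)^2 = 1/4).
Hamilton's rule: n·r·B > C  ⇒  n > C/(r·B) = 0.47/(0.25·0.332) = 5.663.
The smallest integer exceeding 5.663 is 6.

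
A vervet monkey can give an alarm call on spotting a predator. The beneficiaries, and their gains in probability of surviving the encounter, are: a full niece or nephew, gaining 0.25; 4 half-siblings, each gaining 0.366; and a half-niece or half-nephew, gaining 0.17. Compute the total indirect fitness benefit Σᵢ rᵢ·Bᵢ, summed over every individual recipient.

0.44975

r to a full niece or nephew = 1/4 (full aunt/uncle↔niece/nephew: two paths of length 3 through the shared grandparent pair: r = 2·(1/2)^3 = 1/4).
r to a half-sibling = 0.25 (half-sibs share one parent — one path of length 2: r = (1/2)^2 = 1/4).
r to a half-niece or half-nephew = 0.125 (half-aunt/uncle↔niece/nephew: one path of length 3: r = (1/2)^3 = 1/8).
Summing one r·B term per recipient: 1·0.25·0.25 + 4·0.25·0.366 + 1·0.125·0.17 = 0.44975.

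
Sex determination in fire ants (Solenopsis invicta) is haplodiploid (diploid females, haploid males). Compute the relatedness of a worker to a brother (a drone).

Her haploid brother carries none of their father's genes and a random half of their mother's genome; that half matches the maternal half of her own genome with probability 1/2: r = 1/2 · 1/2 = 1/4.

0.25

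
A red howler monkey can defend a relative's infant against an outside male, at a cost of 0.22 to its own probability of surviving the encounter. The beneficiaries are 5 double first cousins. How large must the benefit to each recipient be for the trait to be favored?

0.176

r to a double first cousin = 1/4 (double first cousins share both grandparent pairs — four paths of length 4: r = 4·(1/2)^4 = 1/4).
Hamilton's rule with n recipients of equal r: n·r·B > C, so B > C/(n·r) = 0.22/(5·0.25) = 0.176.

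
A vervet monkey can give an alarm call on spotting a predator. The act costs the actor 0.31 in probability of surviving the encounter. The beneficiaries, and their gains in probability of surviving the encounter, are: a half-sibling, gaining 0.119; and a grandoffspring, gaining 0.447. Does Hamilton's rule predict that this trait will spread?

No

Hamilton's rule: the trait is favored when the sum of r·B over every recipient exceeds the actor's cost C.
r to a half-sibling = 0.25 (half-sibs share one parent — one path of length 2: r = (1/2)^2 = 1/4).
r to a grandoffspring = 0.25 (two parent–offspring links: r = (1/2)^2 = 1/4).
Summing one r·B term per recipient: 1·0.25·0.119 + 1·0.25·0.447 = 0.1415.
0.1415 < 0.31: the indirect benefit is less than the cost.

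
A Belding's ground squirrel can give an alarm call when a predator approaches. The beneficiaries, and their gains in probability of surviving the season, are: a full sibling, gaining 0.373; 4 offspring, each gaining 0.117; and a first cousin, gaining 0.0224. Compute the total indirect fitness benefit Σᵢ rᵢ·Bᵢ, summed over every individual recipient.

0.4233

r to a full sibling = 0.5 (full sibs share both parents — two paths of length 2: r = 2·(1/2)^2 = 1/2).
r to an offspring = 1/2 (one parent–offspring link: r = (1/2)^1 = 1/2).
r to a first cousin = 1/8 (first cousins share one grandparent pair — two paths of length 4: r = 2·(1/2)^4 = 1/8).
Summing one r·B term per recipient: 1·0.5·0.373 + 4·0.5·0.117 + 1·0.125·0.0224 = 0.4233.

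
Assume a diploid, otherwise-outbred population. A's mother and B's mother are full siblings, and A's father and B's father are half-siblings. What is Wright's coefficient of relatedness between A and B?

Independent pedigree routes through distinct common ancestors add.
A and B are related in two ways: first cousins through their mothers (r = 1/8) and half first cousins through their fathers (r = 1/16).
r = 1/8 + 1/16 = 0.1875.

0.1875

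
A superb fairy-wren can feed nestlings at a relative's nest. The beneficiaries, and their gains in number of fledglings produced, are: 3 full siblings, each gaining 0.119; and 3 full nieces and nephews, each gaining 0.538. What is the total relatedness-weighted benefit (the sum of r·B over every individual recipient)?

0.582

r to a full sibling = 1/2 (full sibs share both parents — two paths of length 2: r = 2·(1/2)^2 = 1/2).
r to a full niece or nephew = 0.25 (full aunt/uncle↔niece/nephew: two paths of length 3 through the shared grandparent pair: r = 2·(1/2)^3 = 1/4).
Summing one r·B term per recipient: 3·0.5·0.119 + 3·0.25·0.538 = 0.582.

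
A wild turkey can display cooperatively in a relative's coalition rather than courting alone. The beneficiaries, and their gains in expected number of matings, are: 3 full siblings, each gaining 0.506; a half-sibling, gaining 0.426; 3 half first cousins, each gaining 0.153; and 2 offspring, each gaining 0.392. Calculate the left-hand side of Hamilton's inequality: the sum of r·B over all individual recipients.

1.2861875

r to a full sibling = 1/2 (full sibs share both parents — two paths of length 2: r = 2·(1/2)^2 = 1/2).
r to a half-sibling = 1/4 (half-sibs share one parent — one path of length 2: r = (1/2)^2 = 1/4).
r to a half first cousin = 1/16 (half first cousins share one grandparent — one path of length 4: r = (1/2)^4 = 1/16).
r to an offspring = 0.5 (one parent–offspring link: r = (1/2)^1 = 1/2).
Summing one r·B term per recipient: 3·0.5·0.506 + 1·0.25·0.426 + 3·0.0625·0.153 + 2·0.5·0.392 = 1.2861875.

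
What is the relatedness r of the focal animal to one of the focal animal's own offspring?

0.5

Each parent–offspring link contributes a factor of 1/2, and independent paths through distinct common ancestors add.
One parent–offspring link: r = (1/2)^1 = 1/2.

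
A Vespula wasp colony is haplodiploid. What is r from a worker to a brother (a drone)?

0.25

Her haploid brother carries none of their father's genes and a random half of their mother's genome; that half matches the maternal half of her own genome with probability 1/2: r = 1/2 · 1/2 = 1/4.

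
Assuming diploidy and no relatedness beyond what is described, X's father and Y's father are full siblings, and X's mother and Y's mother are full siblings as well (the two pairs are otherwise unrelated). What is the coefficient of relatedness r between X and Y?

Relatedness sums over independent paths through distinct common ancestors.
X and Y are related in two ways: first cousins through their fathers (r = 1/8) and first cousins through their mothers (r = 1/8) — i.e. double first cousins.
r = 1/8 + 1/8 = 0.25.

0.25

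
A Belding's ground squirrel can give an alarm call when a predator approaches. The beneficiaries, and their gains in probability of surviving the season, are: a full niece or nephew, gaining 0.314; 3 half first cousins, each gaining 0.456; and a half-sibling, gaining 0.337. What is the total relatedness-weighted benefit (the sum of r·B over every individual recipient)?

0.24825

r to a full niece or nephew = 1/4 (full aunt/uncle↔niece/nephew: two paths of length 3 through the shared grandparent pair: r = 2·(1/2)^3 = 1/4).
r to a half first cousin = 0.0625 (half first cousins share one grandparent — one path of length 4: r = (1/2)^4 = 1/16).
r to a half-sibling = 1/4 (half-sibs share one parent — one path of length 2: r = (1/2)^2 = 1/4).
Summing one r·B term per recipient: 1·0.25·0.314 + 3·0.0625·0.456 + 1·0.25·0.337 = 0.24825.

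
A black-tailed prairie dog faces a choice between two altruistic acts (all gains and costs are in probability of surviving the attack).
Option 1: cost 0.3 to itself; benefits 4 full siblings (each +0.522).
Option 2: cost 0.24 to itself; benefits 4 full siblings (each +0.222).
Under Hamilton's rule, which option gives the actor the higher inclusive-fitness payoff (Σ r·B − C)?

Option 1: r to a full sibling = 0.5.
Option 1: Σ r·B − C = (4·0.5·0.522) − 0.3 = 0.744.
Option 2: r to a full sibling = 0.5.
Option 2: Σ r·B − C = (4·0.5·0.222) − 0.24 = 0.204.
Option 1 has the higher net inclusive-fitness payoff.

Option 1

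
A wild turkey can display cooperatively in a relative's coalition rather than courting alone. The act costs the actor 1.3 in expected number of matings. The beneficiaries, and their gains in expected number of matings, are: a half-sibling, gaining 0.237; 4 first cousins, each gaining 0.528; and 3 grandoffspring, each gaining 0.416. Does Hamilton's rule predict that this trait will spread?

No

Hamilton's rule: the trait is favored when the sum of r·B over every recipient exceeds the actor's cost C.
r to a half-sibling = 1/4 (half-sibs share one parent — one path of length 2: r = (1/2)^2 = 1/4).
r to a first cousin = 1/8 (first cousins share one grandparent pair — two paths of length 4: r = 2·(1/2)^4 = 1/8).
r to a grandoffspring = 0.25 (two parent–offspring links: r = (1/2)^2 = 1/4).
Summing one r·B term per recipient: 1·0.25·0.237 + 4·0.125·0.528 + 3·0.25·0.416 = 0.63525.
0.63525 < 1.3: the indirect benefit is less than the cost.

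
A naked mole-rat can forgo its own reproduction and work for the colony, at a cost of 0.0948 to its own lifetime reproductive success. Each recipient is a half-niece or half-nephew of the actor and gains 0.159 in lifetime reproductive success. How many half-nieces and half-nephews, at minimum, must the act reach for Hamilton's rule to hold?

r to a half-niece or half-nephew = 1/8 (half-aunt/uncle↔niece/nephew: one path of length 3: r = (1/2)^3 = 1/8).
Hamilton's rule: n·r·B > C  ⇒  n > C/(r·B) = 0.0948/(0.125·0.159) = 4.77.
The smallest integer exceeding 4.77 is 5.

5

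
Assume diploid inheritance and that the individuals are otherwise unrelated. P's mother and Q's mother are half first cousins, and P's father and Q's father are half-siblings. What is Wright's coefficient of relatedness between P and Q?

0.078125

Independent pedigree routes through distinct common ancestors add.
P and Q are related in two ways: half second cousins through their mothers (r = 1/64) and half first cousins through their fathers (r = 1/16).
r = 1/64 + 1/16 = 0.078125.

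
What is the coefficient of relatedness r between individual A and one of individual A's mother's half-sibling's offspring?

Each parent–offspring link contributes a factor of 1/2, and independent paths through distinct common ancestors add.
Half first cousins share one grandparent — one path of length 4: r = (1/2)^4 = 1/16.

0.0625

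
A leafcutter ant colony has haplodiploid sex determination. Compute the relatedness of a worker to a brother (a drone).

Her haploid brother carries none of their father's genes and a random half of their mother's genome; that half matches the maternal half of her own genome with probability 1/2: r = 1/2 · 1/2 = 1/4.

0.25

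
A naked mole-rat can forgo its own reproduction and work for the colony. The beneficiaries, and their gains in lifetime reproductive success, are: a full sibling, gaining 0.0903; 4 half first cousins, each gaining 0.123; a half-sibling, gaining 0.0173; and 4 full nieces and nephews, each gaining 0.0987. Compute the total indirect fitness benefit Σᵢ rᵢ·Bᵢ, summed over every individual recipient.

0.178925

r to a full sibling = 1/2 (full sibs share both parents — two paths of length 2: r = 2·(1/2)^2 = 1/2).
r to a half first cousin = 0.0625 (half first cousins share one grandparent — one path of length 4: r = (1/2)^4 = 1/16).
r to a half-sibling = 1/4 (half-sibs share one parent — one path of length 2: r = (1/2)^2 = 1/4).
r to a full niece or nephew = 0.25 (full aunt/uncle↔niece/nephew: two paths of length 3 through the shared grandparent pair: r = 2·(1/2)^3 = 1/4).
Summing one r·B term per recipient: 1·0.5·0.0903 + 4·0.0625·0.123 + 1·0.25·0.0173 + 4·0.25·0.0987 = 0.178925.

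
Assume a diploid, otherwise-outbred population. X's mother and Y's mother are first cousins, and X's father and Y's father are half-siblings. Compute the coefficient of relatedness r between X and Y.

Relatedness sums over independent paths through distinct common ancestors.
X and Y are related in two ways: second cousins through their mothers (r = 1/32) and half first cousins through their fathers (r = 1/16).
r = 1/32 + 1/16 = 0.09375.

0.09375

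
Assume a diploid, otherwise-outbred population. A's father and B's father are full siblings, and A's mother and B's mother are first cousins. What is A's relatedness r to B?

0.15625

Wright's path rule: contributions from independent ancestry routes add.
A and B are related in two ways: first cousins through their fathers (r = 1/8) and second cousins through their mothers (r = 1/32).
r = 1/8 + 1/32 = 0.15625.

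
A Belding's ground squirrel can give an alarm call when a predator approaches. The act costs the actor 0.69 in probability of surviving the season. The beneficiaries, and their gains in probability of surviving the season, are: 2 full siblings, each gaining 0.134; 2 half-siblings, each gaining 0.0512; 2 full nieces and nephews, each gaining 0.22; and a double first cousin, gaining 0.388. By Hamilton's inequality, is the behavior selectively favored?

Hamilton's rule: the trait is favored when the sum of r·B over every recipient exceeds the actor's cost C.
r to a full sibling = 1/2 (full sibs share both parents — two paths of length 2: r = 2·(1/2)^2 = 1/2).
r to a half-sibling = 1/4 (half-sibs share one parent — one path of length 2: r = (1/2)^2 = 1/4).
r to a full niece or nephew = 1/4 (full aunt/uncle↔niece/nephew: two paths of length 3 through the shared grandparent pair: r = 2·(1/2)^3 = 1/4).
r to a double first cousin = 1/4 (double first cousins share both grandparent pairs — four paths of length 4: r = 4·(1/2)^4 = 1/4).
Summing one r·B term per recipient: 2·0.5·0.134 + 2·0.25·0.0512 + 2·0.25·0.22 + 1·0.25·0.388 = 0.3666.
0.3666 < 0.69: the indirect benefit is less than the cost.

No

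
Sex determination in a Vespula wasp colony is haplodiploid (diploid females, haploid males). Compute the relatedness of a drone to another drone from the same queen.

Haploid brothers each carry a random half of the queen's diploid genome, so on average they share half: r = 1/2.

0.5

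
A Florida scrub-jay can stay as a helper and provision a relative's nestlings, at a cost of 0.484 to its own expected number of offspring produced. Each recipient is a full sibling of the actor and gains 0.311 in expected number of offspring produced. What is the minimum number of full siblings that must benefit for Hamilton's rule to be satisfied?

r to a full sibling = 1/2 (full sibs share both parents — two paths of length 2: r = 2·(1/2)^2 = 1/2).
Hamilton's rule: n·r·B > C  ⇒  n > C/(r·B) = 0.484/(0.5·0.311) = 3.113.
The smallest integer exceeding 3.113 is 4.

4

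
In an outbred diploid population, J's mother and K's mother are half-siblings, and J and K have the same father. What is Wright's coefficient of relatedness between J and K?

0.3125

Relatedness sums over independent paths through distinct common ancestors.
J and K are related in two ways: half first cousins through their mothers (r = 1/16) and half-sibs through their shared father (r = 1/4).
r = 1/16 + 1/4 = 5/16 = 0.3125.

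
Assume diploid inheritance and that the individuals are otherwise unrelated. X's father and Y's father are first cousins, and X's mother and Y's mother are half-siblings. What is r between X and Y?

0.09375

With two independent routes of shared ancestry, r is the sum of the two contributions.
X and Y are related in two ways: second cousins through their fathers (r = 1/32) and half first cousins through their mothers (r = 1/16).
r = 1/32 + 1/16 = 3/32 = 0.09375.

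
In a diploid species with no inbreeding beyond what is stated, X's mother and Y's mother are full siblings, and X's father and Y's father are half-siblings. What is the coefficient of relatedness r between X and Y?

0.1875

With two independent routes of shared ancestry, r is the sum of the two contributions.
X and Y are related in two ways: first cousins through their mothers (r = 1/8) and half first cousins through their fathers (r = 1/16).
r = 1/8 + 1/16 = 0.1875.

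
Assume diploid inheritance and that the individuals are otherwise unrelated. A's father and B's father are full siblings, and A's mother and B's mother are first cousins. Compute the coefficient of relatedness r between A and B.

With two independent routes of shared ancestry, r is the sum of the two contributions.
A and B are related in two ways: first cousins through their fathers (r = 1/8) and second cousins through their mothers (r = 1/32).
r = 1/8 + 1/32 = 5/32 = 0.15625.

0.15625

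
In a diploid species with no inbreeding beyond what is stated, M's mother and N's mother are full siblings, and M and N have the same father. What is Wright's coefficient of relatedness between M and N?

Independent pedigree routes through distinct common ancestors add.
M and N are related in two ways: first cousins through their mothers (r = 1/8) and half-sibs through their shared father (r = 1/4).
r = 1/8 + 1/4 = 0.375.

0.375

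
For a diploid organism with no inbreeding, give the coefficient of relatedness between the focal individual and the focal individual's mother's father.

Each parent–offspring link contributes a factor of 1/2, and independent paths through distinct common ancestors add.
Two parent–offspring links: r = (1/2)^2 = 1/4.

0.25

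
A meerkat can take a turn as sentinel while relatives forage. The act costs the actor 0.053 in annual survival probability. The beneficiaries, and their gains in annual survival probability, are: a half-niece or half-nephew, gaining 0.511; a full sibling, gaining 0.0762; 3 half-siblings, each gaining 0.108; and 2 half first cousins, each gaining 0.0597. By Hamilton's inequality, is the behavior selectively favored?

Hamilton's rule: the trait is favored when the sum of r·B over every recipient exceeds the actor's cost C.
r to a half-niece or half-nephew = 0.125 (half-aunt/uncle↔niece/nephew: one path of length 3: r = (1/2)^3 = 1/8).
r to a full sibling = 0.5 (full sibs share both parents — two paths of length 2: r = 2·(1/2)^2 = 1/2).
r to a half-sibling = 1/4 (half-sibs share one parent — one path of length 2: r = (1/2)^2 = 1/4).
r to a half first cousin = 1/16 (half first cousins share one grandparent — one path of length 4: r = (1/2)^4 = 1/16).
Summing one r·B term per recipient: 1·0.125·0.511 + 1·0.5·0.0762 + 3·0.25·0.108 + 2·0.0625·0.0597 = 0.1904375.
0.1904375 > 0.053: the indirect benefit exceeds the cost.

Yes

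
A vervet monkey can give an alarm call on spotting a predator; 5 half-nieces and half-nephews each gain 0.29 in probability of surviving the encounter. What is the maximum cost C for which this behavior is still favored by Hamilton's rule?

r to a half-niece or half-nephew = 1/8 (half-aunt/uncle↔niece/nephew: one path of length 3: r = (1/2)^3 = 1/8).
Hamilton's rule: n·r·B > C, so the trait is favored while C < n·r·B = 5·0.125·0.29 = 0.18125.

0.18125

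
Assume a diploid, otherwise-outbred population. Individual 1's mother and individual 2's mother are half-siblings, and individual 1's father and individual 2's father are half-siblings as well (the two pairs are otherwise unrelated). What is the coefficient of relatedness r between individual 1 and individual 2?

With two independent routes of shared ancestry, r is the sum of the two contributions.
Individual 1 and individual 2 are related in two ways: half first cousins through their mothers (r = 1/16) and half first cousins through their fathers (r = 1/16).
r = 1/16 + 1/16 = 1/8 = 0.125.

0.125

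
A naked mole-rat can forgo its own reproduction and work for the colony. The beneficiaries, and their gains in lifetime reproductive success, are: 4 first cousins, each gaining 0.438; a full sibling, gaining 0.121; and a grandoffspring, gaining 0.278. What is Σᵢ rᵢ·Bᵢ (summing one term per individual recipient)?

0.349

r to a first cousin = 0.125 (first cousins share one grandparent pair — two paths of length 4: r = 2·(1/2)^4 = 1/8).
r to a full sibling = 0.5 (full sibs share both parents — two paths of length 2: r = 2·(1/2)^2 = 1/2).
r to a grandoffspring = 0.25 (two parent–offspring links: r = (1/2)^2 = 1/4).
Summing one r·B term per recipient: 4·0.125·0.438 + 1·0.5·0.121 + 1·0.25·0.278 = 0.349.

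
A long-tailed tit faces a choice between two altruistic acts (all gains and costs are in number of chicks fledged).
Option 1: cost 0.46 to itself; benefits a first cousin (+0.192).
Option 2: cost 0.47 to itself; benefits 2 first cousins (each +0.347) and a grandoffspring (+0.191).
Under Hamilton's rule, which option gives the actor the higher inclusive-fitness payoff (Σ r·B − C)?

Option 1: r to a first cousin = 0.125.
Option 1: Σ r·B − C = (1·0.125·0.192) − 0.46 = -0.436.
Option 2: r to a first cousin = 0.125.
Option 2: r to a grandoffspring = 0.25.
Option 2: Σ r·B − C = (2·0.125·0.347 + 1·0.25·0.191) − 0.47 = -0.3355.
Option 2 has the higher net inclusive-fitness payoff.

Option 2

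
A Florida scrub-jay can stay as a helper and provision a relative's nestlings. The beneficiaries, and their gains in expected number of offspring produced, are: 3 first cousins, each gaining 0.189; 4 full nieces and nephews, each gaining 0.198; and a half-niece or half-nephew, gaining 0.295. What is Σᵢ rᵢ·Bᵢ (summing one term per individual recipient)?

0.30575

r to a first cousin = 0.125 (first cousins share one grandparent pair — two paths of length 4: r = 2·(1/2)^4 = 1/8).
r to a full niece or nephew = 1/4 (full aunt/uncle↔niece/nephew: two paths of length 3 through the shared grandparent pair: r = 2·(1/2)^3 = 1/4).
r to a half-niece or half-nephew = 1/8 (half-aunt/uncle↔niece/nephew: one path of length 3: r = (1/2)^3 = 1/8).
Summing one r·B term per recipient: 3·0.125·0.189 + 4·0.25·0.198 + 1·0.125·0.295 = 0.30575.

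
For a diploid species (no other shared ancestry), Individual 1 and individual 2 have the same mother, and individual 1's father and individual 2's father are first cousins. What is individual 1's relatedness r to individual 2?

With two independent routes of shared ancestry, r is the sum of the two contributions.
Individual 1 and individual 2 are related in two ways: half-sibs through their shared mother (r = 1/4) and second cousins through their fathers (r = 1/32).
r = 1/4 + 1/32 = 9/32 = 0.28125.

0.28125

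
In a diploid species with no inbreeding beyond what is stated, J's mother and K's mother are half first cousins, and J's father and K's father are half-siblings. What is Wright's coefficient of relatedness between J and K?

Independent pedigree routes through distinct common ancestors add.
J and K are related in two ways: half second cousins through their mothers (r = 1/64) and half first cousins through their fathers (r = 1/16).
r = 1/64 + 1/16 = 5/64 = 0.078125.

0.078125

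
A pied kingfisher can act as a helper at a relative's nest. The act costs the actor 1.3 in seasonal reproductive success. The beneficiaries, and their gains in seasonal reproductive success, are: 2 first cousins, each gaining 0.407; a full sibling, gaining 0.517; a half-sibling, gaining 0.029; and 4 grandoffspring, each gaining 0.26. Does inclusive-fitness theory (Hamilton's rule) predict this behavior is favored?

Hamilton's rule: the trait is favored when the sum of r·B over every recipient exceeds the actor's cost C.
r to a first cousin = 0.125 (first cousins share one grandparent pair — two paths of length 4: r = 2·(1/2)^4 = 1/8).
r to a full sibling = 1/2 (full sibs share both parents — two paths of length 2: r = 2·(1/2)^2 = 1/2).
r to a half-sibling = 0.25 (half-sibs share one parent — one path of length 2: r = (1/2)^2 = 1/4).
r to a grandoffspring = 1/4 (two parent–offspring links: r = (1/2)^2 = 1/4).
Summing one r·B term per recipient: 2·0.125·0.407 + 1·0.5·0.517 + 1·0.25·0.029 + 4·0.25·0.26 = 0.6275.
0.6275 < 1.3: the indirect benefit is less than the cost.

No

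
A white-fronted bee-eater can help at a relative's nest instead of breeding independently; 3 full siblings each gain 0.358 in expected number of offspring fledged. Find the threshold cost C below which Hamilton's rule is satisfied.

r to a full sibling = 1/2 (full sibs share both parents — two paths of length 2: r = 2·(1/2)^2 = 1/2).
Hamilton's rule: n·r·B > C, so the trait is favored while C < n·r·B = 3·0.5·0.358 = 0.537.

0.537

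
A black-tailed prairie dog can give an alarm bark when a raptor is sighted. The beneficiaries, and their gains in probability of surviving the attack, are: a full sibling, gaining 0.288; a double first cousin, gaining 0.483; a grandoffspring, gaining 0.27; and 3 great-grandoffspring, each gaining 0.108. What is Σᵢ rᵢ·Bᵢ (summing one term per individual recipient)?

0.37275

r to a full sibling = 1/2 (full sibs share both parents — two paths of length 2: r = 2·(1/2)^2 = 1/2).
r to a double first cousin = 1/4 (double first cousins share both grandparent pairs — four paths of length 4: r = 4·(1/2)^4 = 1/4).
r to a grandoffspring = 1/4 (two parent–offspring links: r = (1/2)^2 = 1/4).
r to a great-grandoffspring = 0.125 (three parent–offspring links: r = (1/2)^3 = 1/8).
Summing one r·B term per recipient: 1·0.5·0.288 + 1·0.25·0.483 + 1·0.25·0.27 + 3·0.125·0.108 = 0.37275.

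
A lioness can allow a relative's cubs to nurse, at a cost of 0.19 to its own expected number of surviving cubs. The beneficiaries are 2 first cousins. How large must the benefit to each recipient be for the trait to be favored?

r to a first cousin = 0.125 (first cousins share one grandparent pair — two paths of length 4: r = 2·(1/2)^4 = 1/8).
Hamilton's rule with n recipients of equal r: n·r·B > C, so B > C/(n·r) = 0.19/(2·0.125) = 0.76.

0.76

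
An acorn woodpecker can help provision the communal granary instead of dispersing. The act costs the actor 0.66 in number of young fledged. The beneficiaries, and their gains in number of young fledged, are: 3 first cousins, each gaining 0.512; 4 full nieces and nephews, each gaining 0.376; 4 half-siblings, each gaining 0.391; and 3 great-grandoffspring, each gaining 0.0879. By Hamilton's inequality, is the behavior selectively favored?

Hamilton's rule: the trait is favored when the sum of r·B over every recipient exceeds the actor's cost C.
r to a first cousin = 1/8 (first cousins share one grandparent pair — two paths of length 4: r = 2·(1/2)^4 = 1/8).
r to a full niece or nephew = 1/4 (full aunt/uncle↔niece/nephew: two paths of length 3 through the shared grandparent pair: r = 2·(1/2)^3 = 1/4).
r to a half-sibling = 0.25 (half-sibs share one parent — one path of length 2: r = (1/2)^2 = 1/4).
r to a great-grandoffspring = 0.125 (three parent–offspring links: r = (1/2)^3 = 1/8).
Summing one r·B term per recipient: 3·0.125·0.512 + 4·0.25·0.376 + 4·0.25·0.391 + 3·0.125·0.0879 = 0.9919625.
0.9919625 > 0.66: the indirect benefit exceeds the cost.

Yes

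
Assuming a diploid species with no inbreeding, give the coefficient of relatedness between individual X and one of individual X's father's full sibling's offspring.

Each parent–offspring link contributes a factor of 1/2, and independent paths through distinct common ancestors add.
First cousins share one grandparent pair — two paths of length 4: r = 2·(1/2)^4 = 1/8.

0.125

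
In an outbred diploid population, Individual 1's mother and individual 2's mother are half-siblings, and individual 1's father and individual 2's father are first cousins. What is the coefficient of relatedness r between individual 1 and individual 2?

Relatedness sums over independent paths through distinct common ancestors.
Individual 1 and individual 2 are related in two ways: half first cousins through their mothers (r = 1/16) and second cousins through their fathers (r = 1/32).
r = 1/16 + 1/32 = 3/32 = 0.09375.

0.09375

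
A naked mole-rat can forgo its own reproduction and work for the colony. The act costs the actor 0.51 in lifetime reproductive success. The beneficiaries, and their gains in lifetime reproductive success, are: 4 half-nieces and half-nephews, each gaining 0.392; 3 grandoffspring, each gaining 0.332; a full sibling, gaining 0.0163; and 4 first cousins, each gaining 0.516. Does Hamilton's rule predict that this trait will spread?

Hamilton's rule: the trait is favored when the sum of r·B over every recipient exceeds the actor's cost C.
r to a half-niece or half-nephew = 1/8 (half-aunt/uncle↔niece/nephew: one path of length 3: r = (1/2)^3 = 1/8).
r to a grandoffspring = 1/4 (two parent–offspring links: r = (1/2)^2 = 1/4).
r to a full sibling = 0.5 (full sibs share both parents — two paths of length 2: r = 2·(1/2)^2 = 1/2).
r to a first cousin = 1/8 (first cousins share one grandparent pair — two paths of length 4: r = 2·(1/2)^4 = 1/8).
Summing one r·B term per recipient: 4·0.125·0.392 + 3·0.25·0.332 + 1·0.5·0.0163 + 4·0.125·0.516 = 0.71115.
0.71115 > 0.51: the indirect benefit exceeds the cost.

Yes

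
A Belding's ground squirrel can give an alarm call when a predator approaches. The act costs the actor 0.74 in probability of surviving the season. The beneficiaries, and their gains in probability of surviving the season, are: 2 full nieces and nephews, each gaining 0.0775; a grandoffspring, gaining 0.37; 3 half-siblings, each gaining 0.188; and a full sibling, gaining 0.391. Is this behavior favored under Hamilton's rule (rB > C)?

Hamilton's rule: the trait is favored when the sum of r·B over every recipient exceeds the actor's cost C.
r to a full niece or nephew = 1/4 (full aunt/uncle↔niece/nephew: two paths of length 3 through the shared grandparent pair: r = 2·(1/2)^3 = 1/4).
r to a grandoffspring = 0.25 (two parent–offspring links: r = (1/2)^2 = 1/4).
r to a half-sibling = 1/4 (half-sibs share one parent — one path of length 2: r = (1/2)^2 = 1/4).
r to a full sibling = 1/2 (full sibs share both parents — two paths of length 2: r = 2·(1/2)^2 = 1/2).
Summing one r·B term per recipient: 2·0.25·0.0775 + 1·0.25·0.37 + 3·0.25·0.188 + 1·0.5·0.391 = 0.46775.
0.46775 < 0.74: the indirect benefit is less than the cost.

No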